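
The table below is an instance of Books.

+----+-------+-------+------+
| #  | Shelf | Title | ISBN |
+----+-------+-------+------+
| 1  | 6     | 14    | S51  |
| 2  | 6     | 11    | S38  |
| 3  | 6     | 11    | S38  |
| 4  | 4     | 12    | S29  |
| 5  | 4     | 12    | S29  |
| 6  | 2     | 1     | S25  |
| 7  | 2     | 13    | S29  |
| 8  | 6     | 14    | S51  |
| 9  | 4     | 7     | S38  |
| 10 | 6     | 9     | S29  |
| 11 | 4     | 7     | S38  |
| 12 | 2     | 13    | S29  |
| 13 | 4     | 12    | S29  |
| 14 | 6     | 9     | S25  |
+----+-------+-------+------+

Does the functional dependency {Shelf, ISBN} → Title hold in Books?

(Shelf=6, ISBN=S51): rows 1, 8 → Title = 14, 14 ✓
(Shelf=6, ISBN=S38): rows 2, 3 → Title = 11, 11 ✓
(Shelf=4, ISBN=S29): rows 4, 5, 13 → Title = 12, 12, 12 ✓
(Shelf=2, ISBN=S25): row 6 → Title = 1 ✓
(Shelf=2, ISBN=S29): rows 7, 12 → Title = 13, 13 ✓
(Shelf=4, ISBN=S38): rows 9, 11 → Title = 7, 7 ✓
(Shelf=6, ISBN=S29): row 10 → Title = 9 ✓
(Shelf=6, ISBN=S25): row 14 → Title = 9 ✓
Every {Shelf, ISBN} value is associated with a single Title value, so {Shelf, ISBN} → Title holds.

Yes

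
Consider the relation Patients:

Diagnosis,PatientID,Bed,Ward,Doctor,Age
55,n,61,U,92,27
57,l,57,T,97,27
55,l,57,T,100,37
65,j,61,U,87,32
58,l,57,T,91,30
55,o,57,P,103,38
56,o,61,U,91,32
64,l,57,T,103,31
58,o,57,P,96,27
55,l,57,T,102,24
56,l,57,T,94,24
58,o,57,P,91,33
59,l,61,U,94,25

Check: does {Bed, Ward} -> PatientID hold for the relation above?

No

(Bed=61, Ward=U): 4 rows → PatientID takes values {n, j, o, l} — violation
(Bed=57, Ward=T): 6 rows → PatientID = l, l, l, l, l, l ✓
(Bed=57, Ward=P): 3 rows → PatientID = o, o, o ✓
Two rows agree on {Bed, Ward} but differ on PatientID, so {Bed, Ward} -> PatientID does not hold.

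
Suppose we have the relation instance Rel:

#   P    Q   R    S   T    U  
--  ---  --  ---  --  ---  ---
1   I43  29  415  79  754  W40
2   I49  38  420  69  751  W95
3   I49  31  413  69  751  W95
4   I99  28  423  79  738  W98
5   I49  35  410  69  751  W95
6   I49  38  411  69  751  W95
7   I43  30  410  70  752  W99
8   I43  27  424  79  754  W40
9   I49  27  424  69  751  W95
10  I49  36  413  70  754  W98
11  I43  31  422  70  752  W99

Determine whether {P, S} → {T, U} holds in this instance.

Yes

(P=I43, S=79): rows 1, 8 → {T,U} = (754, W40), (754, W40) ✓
(P=I49, S=69): rows 2, 3, 5, 6, 9 → {T,U} = (751, W95), (751, W95), (751, W95), (751, W95), (751, W95) ✓
(P=I99, S=79): row 4 → {T,U} = (738, W98) ✓
(P=I43, S=70): rows 7, 11 → {T,U} = (752, W99), (752, W99) ✓
(P=I49, S=70): row 10 → {T,U} = (754, W98) ✓
Every {P, S} value is associated with a single {T, U} value, so {P, S} → {T, U} holds.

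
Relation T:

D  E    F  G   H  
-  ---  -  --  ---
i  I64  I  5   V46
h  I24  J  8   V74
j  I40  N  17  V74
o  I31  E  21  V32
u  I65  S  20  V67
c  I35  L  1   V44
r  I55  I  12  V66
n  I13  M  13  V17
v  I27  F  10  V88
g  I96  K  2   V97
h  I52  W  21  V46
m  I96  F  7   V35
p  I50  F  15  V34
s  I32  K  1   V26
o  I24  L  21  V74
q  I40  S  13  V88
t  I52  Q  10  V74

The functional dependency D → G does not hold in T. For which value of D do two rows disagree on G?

D=i: 1 row → G = 5 ✓
D=h: 2 rows → G takes values {8, 21} — violation
D=j: 1 row → G = 17 ✓
D=o: 2 rows → G = 21, 21 ✓
D=u: 1 row → G = 20 ✓
D=c: 1 row → G = 1 ✓
D=r: 1 row → G = 12 ✓
D=n: 1 row → G = 13 ✓
D=v: 1 row → G = 10 ✓
D=g: 1 row → G = 2 ✓
D=m: 1 row → G = 7 ✓
D=p: 1 row → G = 15 ✓
D=s: 1 row → G = 1 ✓
D=q: 1 row → G = 13 ✓
D=t: 1 row → G = 10 ✓
The only D value with inconsistent G is D=h.

h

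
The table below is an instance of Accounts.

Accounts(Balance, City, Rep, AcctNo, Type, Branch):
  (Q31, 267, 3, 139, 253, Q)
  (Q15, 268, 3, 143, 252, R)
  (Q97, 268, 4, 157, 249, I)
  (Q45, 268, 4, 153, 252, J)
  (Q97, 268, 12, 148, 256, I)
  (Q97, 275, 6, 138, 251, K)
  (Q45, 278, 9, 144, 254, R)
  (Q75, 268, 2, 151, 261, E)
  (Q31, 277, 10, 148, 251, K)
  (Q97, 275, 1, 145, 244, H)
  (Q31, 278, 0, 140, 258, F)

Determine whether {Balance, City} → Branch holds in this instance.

No

(Balance=Q31, City=267): 1 row → Branch = Q ✓
(Balance=Q15, City=268): 1 row → Branch = R ✓
(Balance=Q97, City=268): 2 rows → Branch = I, I ✓
(Balance=Q45, City=268): 1 row → Branch = J ✓
(Balance=Q97, City=275): 2 rows → Branch takes values {K, H} — violation
(Balance=Q45, City=278): 1 row → Branch = R ✓
(Balance=Q75, City=268): 1 row → Branch = E ✓
(Balance=Q31, City=277): 1 row → Branch = K ✓
(Balance=Q31, City=278): 1 row → Branch = F ✓
Two rows agree on {Balance, City} but differ on Branch, so {Balance, City} → Branch does not hold.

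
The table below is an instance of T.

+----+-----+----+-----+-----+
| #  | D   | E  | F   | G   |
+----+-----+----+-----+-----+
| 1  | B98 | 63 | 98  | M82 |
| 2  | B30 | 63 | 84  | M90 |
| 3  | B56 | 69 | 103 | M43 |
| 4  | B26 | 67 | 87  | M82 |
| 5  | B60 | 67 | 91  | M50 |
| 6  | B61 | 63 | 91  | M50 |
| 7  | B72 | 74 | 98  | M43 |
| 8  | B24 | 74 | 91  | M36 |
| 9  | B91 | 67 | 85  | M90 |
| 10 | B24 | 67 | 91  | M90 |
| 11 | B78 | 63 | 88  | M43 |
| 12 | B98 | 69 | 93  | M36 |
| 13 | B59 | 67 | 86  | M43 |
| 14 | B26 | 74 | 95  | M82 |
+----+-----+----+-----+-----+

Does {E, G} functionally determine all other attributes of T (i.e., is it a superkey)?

Rows 9 and 10 have the same {E, G} value (E=67, G=M90) but are distinct tuples, so {E, G} does not determine every attribute — not a superkey.

No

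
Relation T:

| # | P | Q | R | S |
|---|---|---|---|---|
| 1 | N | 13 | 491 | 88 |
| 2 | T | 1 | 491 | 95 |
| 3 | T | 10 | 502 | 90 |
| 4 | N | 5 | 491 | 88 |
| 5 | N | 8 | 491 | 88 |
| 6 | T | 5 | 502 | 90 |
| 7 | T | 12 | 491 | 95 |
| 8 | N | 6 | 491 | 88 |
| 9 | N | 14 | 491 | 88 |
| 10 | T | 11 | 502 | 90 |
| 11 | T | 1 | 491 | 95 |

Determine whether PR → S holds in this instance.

Yes

(P=N, R=491): rows 1, 4, 5, 8, 9 → S = 88, 88, 88, 88, 88 ✓
(P=T, R=491): rows 2, 7, 11 → S = 95, 95, 95 ✓
(P=T, R=502): rows 3, 6, 10 → S = 90, 90, 90 ✓
Every PR value is associated with a single S value, so PR → S holds.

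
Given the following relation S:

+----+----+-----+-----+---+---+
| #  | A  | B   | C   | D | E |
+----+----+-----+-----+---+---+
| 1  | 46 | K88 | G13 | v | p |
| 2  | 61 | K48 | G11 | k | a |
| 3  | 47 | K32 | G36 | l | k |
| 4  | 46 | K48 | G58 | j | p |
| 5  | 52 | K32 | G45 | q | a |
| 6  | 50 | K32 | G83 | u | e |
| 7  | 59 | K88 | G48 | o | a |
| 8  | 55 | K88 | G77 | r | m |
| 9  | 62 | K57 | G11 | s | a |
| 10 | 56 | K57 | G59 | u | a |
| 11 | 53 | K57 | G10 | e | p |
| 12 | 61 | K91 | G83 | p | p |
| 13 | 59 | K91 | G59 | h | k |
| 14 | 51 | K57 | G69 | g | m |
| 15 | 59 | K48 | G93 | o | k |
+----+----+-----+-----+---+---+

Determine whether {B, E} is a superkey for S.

Rows 9 and 10 have the same {B, E} value (B=K57, E=a) but are distinct tuples, so {B, E} does not determine every attribute — not a superkey.

No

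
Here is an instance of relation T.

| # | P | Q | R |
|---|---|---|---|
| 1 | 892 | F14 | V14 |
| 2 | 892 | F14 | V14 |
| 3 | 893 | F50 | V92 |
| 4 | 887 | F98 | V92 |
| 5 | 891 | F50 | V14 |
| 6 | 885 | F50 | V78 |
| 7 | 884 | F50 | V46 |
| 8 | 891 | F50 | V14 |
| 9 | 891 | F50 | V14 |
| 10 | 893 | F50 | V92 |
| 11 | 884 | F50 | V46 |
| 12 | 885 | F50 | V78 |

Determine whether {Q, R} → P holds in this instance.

Yes

(Q=F14, R=V14): rows 1, 2 → P = 892, 892 ✓
(Q=F50, R=V92): rows 3, 10 → P = 893, 893 ✓
(Q=F98, R=V92): row 4 → P = 887 ✓
(Q=F50, R=V14): rows 5, 8, 9 → P = 891, 891, 891 ✓
(Q=F50, R=V78): rows 6, 12 → P = 885, 885 ✓
(Q=F50, R=V46): rows 7, 11 → P = 884, 884 ✓
Every {Q, R} value is associated with a single P value, so {Q, R} → P holds.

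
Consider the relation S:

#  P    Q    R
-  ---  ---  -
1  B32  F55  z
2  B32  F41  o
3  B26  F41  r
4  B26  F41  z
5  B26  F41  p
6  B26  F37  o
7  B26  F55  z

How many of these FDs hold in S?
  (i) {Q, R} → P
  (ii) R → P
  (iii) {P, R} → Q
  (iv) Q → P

0

(i) {Q, R} → P: (Q=F55, R=z): rows 1, 7 → P takes values {B32, B26} — violation — fails.
(ii) R → P: R=z: rows 1, 4, 7 → P takes values {B32, B26} — violation; R=o: rows 2, 6 → P takes values {B32, B26} — violation — fails.
(iii) {P, R} → Q: (P=B26, R=z): rows 4, 7 → Q takes values {F41, F55} — violation — fails.
(iv) Q → P: Q=F55: rows 1, 7 → P takes values {B32, B26} — violation; Q=F41: rows 2, 3, 4, 5 → P takes values {B32, B26} — violation — fails.
None of the 4 dependencies hold.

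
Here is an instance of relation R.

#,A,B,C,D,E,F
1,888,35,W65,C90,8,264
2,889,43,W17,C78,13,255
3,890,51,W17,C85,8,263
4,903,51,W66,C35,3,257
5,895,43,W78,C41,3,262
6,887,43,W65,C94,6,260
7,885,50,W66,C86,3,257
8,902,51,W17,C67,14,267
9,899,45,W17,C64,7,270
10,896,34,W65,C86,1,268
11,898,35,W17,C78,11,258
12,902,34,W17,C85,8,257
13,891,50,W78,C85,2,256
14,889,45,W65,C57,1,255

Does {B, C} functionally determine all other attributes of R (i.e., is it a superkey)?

No

Rows 3 and 8 have the same {B, C} value (B=51, C=W17) but are distinct tuples, so {B, C} does not determine every attribute — not a superkey.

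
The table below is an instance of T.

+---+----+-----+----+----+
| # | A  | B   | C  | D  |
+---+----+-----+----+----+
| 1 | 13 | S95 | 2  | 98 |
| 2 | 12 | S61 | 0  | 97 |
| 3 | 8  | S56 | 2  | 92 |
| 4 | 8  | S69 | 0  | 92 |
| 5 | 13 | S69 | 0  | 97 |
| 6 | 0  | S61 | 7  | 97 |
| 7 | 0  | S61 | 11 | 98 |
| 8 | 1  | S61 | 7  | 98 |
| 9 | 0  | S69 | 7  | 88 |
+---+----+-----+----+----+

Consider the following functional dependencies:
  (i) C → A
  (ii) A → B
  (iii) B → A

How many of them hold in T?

(i) C → A: C=2: rows 1, 3 → A takes values {13, 8} — violation; C=0: rows 2, 4, 5 → A takes values {12, 8, 13} — violation; C=7: rows 6, 8, 9 → A takes values {0, 1} — violation — fails.
(ii) A → B: A=13: rows 1, 5 → B takes values {S95, S69} — violation; A=8: rows 3, 4 → B takes values {S56, S69} — violation; A=0: rows 6, 7, 9 → B takes values {S61, S69} — violation — fails.
(iii) B → A: B=S61: rows 2, 6, 7, 8 → A takes values {12, 0, 1} — violation; B=S69: rows 4, 5, 9 → A takes values {8, 13, 0} — violation — fails.
None of the 3 dependencies hold.

0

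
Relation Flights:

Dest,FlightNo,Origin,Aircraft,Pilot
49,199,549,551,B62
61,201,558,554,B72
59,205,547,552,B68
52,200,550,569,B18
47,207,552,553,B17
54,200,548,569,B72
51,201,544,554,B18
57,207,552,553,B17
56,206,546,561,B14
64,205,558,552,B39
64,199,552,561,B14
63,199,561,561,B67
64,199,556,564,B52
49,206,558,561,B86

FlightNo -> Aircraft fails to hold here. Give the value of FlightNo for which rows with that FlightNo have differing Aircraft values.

199

FlightNo=199: 4 rows → Aircraft takes values {551, 561, 564} — violation
FlightNo=201: 2 rows → Aircraft = 554, 554 ✓
FlightNo=205: 2 rows → Aircraft = 552, 552 ✓
FlightNo=200: 2 rows → Aircraft = 569, 569 ✓
FlightNo=207: 2 rows → Aircraft = 553, 553 ✓
FlightNo=206: 2 rows → Aircraft = 561, 561 ✓
The only FlightNo value with inconsistent Aircraft is FlightNo=199.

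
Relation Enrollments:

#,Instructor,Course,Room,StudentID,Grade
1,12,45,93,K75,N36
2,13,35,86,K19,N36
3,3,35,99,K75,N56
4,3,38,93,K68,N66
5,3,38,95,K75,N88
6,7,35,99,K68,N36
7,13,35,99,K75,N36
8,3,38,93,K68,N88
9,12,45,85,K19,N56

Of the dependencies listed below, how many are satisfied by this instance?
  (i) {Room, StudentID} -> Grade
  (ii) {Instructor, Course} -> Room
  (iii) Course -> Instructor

(i) {Room, StudentID} -> Grade: (Room=99, StudentID=K75): rows 3, 7 → Grade takes values {N56, N36} — violation; (Room=93, StudentID=K68): rows 4, 8 → Grade takes values {N66, N88} — violation — fails.
(ii) {Instructor, Course} -> Room: (Instructor=12, Course=45): rows 1, 9 → Room takes values {93, 85} — violation; (Instructor=13, Course=35): rows 2, 7 → Room takes values {86, 99} — violation; (Instructor=3, Course=38): rows 4, 5, 8 → Room takes values {93, 95} — violation — fails.
(iii) Course -> Instructor: Course=35: rows 2, 3, 6, 7 → Instructor takes values {13, 3, 7} — violation — fails.
None of the 3 dependencies hold.

0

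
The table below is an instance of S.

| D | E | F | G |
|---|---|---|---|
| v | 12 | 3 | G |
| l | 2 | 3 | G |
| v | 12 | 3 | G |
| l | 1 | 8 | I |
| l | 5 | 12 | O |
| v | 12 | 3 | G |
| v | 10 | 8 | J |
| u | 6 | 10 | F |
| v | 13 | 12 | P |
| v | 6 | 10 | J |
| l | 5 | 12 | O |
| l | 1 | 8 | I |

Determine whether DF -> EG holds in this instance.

Yes

(D=v, F=3): 3 rows → {E,G} = (12, G), (12, G), (12, G) ✓
(D=l, F=3): 1 row → {E,G} = (2, G) ✓
(D=l, F=8): 2 rows → {E,G} = (1, I), (1, I) ✓
(D=l, F=12): 2 rows → {E,G} = (5, O), (5, O) ✓
(D=v, F=8): 1 row → {E,G} = (10, J) ✓
(D=u, F=10): 1 row → {E,G} = (6, F) ✓
(D=v, F=12): 1 row → {E,G} = (13, P) ✓
(D=v, F=10): 1 row → {E,G} = (6, J) ✓
Every DF value is associated with a single EG value, so DF -> EG holds.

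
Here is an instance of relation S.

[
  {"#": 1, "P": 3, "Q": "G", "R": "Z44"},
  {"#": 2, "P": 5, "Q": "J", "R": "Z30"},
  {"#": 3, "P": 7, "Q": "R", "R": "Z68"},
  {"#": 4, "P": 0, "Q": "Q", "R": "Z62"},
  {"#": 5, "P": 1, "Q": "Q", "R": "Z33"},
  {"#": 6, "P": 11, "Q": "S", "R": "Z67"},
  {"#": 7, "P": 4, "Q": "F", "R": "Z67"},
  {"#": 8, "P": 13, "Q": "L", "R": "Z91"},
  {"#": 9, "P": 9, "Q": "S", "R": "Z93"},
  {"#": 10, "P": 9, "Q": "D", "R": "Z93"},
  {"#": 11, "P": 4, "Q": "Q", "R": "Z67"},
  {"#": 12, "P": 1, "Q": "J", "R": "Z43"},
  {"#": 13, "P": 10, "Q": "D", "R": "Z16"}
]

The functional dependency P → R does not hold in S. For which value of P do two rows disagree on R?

1

P=3: row 1 → R = Z44 ✓
P=5: row 2 → R = Z30 ✓
P=7: row 3 → R = Z68 ✓
P=0: row 4 → R = Z62 ✓
P=1: rows 5, 12 → R takes values {Z33, Z43} — violation
P=11: row 6 → R = Z67 ✓
P=4: rows 7, 11 → R = Z67, Z67 ✓
P=13: row 8 → R = Z91 ✓
P=9: rows 9, 10 → R = Z93, Z93 ✓
P=10: row 13 → R = Z16 ✓
The only P value with inconsistent R is P=1.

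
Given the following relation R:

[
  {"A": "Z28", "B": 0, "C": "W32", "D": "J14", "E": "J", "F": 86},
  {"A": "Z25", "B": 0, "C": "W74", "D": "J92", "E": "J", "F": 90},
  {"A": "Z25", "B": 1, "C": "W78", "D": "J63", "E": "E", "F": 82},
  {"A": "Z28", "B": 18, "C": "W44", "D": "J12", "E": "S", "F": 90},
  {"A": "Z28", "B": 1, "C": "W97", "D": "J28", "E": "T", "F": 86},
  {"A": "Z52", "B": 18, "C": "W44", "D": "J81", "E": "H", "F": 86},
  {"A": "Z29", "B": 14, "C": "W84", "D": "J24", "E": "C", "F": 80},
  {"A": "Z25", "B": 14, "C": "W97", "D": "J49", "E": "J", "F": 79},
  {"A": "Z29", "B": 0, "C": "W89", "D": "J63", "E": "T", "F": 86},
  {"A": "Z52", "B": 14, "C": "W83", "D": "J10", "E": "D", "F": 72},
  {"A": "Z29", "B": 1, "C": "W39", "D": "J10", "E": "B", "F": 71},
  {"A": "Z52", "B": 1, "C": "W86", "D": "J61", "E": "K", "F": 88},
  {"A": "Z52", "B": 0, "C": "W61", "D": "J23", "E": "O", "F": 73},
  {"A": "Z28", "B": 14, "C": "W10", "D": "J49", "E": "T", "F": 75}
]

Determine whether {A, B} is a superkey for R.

All 14 rows have distinct {A, B} values, so {A, B} → (all attributes) holds and {A, B} is a superkey.

Yes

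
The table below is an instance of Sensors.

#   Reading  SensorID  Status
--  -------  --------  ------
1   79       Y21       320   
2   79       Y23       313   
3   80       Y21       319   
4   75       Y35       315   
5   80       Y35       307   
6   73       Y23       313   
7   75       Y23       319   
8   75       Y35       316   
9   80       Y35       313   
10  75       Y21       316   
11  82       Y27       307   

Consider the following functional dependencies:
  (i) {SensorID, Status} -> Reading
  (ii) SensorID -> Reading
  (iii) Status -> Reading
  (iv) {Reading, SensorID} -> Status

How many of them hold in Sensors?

0

(i) {SensorID, Status} -> Reading: (SensorID=Y23, Status=313): rows 2, 6 → Reading takes values {79, 73} — violation — fails.
(ii) SensorID -> Reading: SensorID=Y21: rows 1, 3, 10 → Reading takes values {79, 80, 75} — violation; SensorID=Y23: rows 2, 6, 7 → Reading takes values {79, 73, 75} — violation; SensorID=Y35: rows 4, 5, 8, 9 → Reading takes values {75, 80} — violation — fails.
(iii) Status -> Reading: Status=313: rows 2, 6, 9 → Reading takes values {79, 73, 80} — violation; Status=319: rows 3, 7 → Reading takes values {80, 75} — violation; Status=307: rows 5, 11 → Reading takes values {80, 82} — violation — fails.
(iv) {Reading, SensorID} -> Status: (Reading=75, SensorID=Y35): rows 4, 8 → Status takes values {315, 316} — violation; (Reading=80, SensorID=Y35): rows 5, 9 → Status takes values {307, 313} — violation — fails.
None of the 4 dependencies hold.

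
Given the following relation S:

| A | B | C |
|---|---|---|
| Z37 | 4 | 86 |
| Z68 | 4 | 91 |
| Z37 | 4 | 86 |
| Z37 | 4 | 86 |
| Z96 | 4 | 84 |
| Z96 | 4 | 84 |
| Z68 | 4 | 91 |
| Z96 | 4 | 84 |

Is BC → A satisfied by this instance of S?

Yes

(B=4, C=86): 3 rows → A = Z37, Z37, Z37 ✓
(B=4, C=91): 2 rows → A = Z68, Z68 ✓
(B=4, C=84): 3 rows → A = Z96, Z96, Z96 ✓
Every BC value is associated with a single A value, so BC → A holds.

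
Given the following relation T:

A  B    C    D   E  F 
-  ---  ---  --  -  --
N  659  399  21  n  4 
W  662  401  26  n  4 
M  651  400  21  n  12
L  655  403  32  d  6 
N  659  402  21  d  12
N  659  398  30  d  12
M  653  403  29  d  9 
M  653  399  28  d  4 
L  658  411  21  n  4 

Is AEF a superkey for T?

No

Two distinct rows share (A=N, E=d, F=12), so AEF does not determine every attribute — not a superkey.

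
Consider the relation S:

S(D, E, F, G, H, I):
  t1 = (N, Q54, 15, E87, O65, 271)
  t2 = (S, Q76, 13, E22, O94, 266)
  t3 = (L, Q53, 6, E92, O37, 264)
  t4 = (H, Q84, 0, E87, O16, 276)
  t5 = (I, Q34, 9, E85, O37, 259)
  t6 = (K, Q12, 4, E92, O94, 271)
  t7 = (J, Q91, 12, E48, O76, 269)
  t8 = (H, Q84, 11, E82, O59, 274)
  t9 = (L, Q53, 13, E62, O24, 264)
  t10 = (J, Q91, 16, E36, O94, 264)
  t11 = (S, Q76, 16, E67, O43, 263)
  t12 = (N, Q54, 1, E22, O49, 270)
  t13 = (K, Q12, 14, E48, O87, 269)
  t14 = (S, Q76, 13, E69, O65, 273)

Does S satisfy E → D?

Yes

E=Q54: rows 1, 12 → D = N, N ✓
E=Q76: rows 2, 11, 14 → D = S, S, S ✓
E=Q53: rows 3, 9 → D = L, L ✓
E=Q84: rows 4, 8 → D = H, H ✓
E=Q34: row 5 → D = I ✓
E=Q12: rows 6, 13 → D = K, K ✓
E=Q91: rows 7, 10 → D = J, J ✓
Every E value is associated with a single D value, so E → D holds.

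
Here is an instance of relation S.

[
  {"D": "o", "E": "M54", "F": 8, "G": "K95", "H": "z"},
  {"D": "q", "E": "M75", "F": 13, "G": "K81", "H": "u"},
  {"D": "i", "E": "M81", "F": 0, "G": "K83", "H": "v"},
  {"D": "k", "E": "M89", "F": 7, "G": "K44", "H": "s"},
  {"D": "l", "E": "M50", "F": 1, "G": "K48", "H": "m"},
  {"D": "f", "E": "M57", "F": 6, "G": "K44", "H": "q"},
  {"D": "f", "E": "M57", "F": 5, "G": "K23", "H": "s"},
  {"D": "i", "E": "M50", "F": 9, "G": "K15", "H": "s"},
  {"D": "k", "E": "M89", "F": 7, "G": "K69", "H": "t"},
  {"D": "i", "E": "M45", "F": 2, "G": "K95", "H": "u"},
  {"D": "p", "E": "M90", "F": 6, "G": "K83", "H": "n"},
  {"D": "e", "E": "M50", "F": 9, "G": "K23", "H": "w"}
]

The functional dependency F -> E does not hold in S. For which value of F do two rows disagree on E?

6

F=8: 1 row → E = M54 ✓
F=13: 1 row → E = M75 ✓
F=0: 1 row → E = M81 ✓
F=7: 2 rows → E = M89, M89 ✓
F=1: 1 row → E = M50 ✓
F=6: 2 rows → E takes values {M57, M90} — violation
F=5: 1 row → E = M57 ✓
F=9: 2 rows → E = M50, M50 ✓
F=2: 1 row → E = M45 ✓
The only F value with inconsistent E is F=6.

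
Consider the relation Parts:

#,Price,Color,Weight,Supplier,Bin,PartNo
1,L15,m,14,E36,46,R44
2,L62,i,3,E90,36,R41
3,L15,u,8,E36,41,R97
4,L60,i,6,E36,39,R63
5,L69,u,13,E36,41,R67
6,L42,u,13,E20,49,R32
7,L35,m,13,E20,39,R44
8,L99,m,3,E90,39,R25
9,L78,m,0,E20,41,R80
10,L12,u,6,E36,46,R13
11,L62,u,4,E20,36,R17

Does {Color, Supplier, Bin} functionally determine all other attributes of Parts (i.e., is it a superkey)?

Rows 3 and 5 have the same {Color, Supplier, Bin} value (Color=u, Supplier=E36, Bin=41) but are distinct tuples, so {Color, Supplier, Bin} does not determine every attribute — not a superkey.

No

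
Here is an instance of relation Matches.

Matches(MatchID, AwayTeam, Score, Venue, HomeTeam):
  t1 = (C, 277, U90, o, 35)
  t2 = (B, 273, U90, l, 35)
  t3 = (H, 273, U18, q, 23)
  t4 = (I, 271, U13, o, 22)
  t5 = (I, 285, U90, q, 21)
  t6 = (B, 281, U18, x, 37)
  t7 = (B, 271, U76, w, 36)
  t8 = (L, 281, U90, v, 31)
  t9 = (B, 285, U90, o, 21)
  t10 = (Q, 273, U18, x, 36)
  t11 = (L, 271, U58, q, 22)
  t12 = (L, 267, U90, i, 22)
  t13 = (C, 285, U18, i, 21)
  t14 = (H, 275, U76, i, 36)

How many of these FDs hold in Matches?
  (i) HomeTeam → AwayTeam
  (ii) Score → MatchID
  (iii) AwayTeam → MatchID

0

(i) HomeTeam → AwayTeam: HomeTeam=35: rows 1, 2 → AwayTeam takes values {277, 273} — violation; HomeTeam=22: rows 4, 11, 12 → AwayTeam takes values {271, 267} — violation; HomeTeam=36: rows 7, 10, 14 → AwayTeam takes values {271, 273, 275} — violation — fails.
(ii) Score → MatchID: Score=U90: rows 1, 2, 5, 8, 9, 12 → MatchID takes values {C, B, I, L} — violation; Score=U18: rows 3, 6, 10, 13 → MatchID takes values {H, B, Q, C} — violation; Score=U76: rows 7, 14 → MatchID takes values {B, H} — violation — fails.
(iii) AwayTeam → MatchID: AwayTeam=273: rows 2, 3, 10 → MatchID takes values {B, H, Q} — violation; AwayTeam=271: rows 4, 7, 11 → MatchID takes values {I, B, L} — violation; AwayTeam=285: rows 5, 9, 13 → MatchID takes values {I, B, C} — violation; AwayTeam=281: rows 6, 8 → MatchID takes values {B, L} — violation — fails.
None of the 3 dependencies hold.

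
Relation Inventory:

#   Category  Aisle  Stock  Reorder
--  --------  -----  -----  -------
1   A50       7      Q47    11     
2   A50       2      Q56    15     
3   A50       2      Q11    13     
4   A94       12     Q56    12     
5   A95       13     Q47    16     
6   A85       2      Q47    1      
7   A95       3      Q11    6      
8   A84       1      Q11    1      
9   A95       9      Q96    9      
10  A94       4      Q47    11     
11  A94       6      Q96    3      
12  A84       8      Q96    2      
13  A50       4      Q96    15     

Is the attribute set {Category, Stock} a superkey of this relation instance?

All 13 rows have distinct {Category, Stock} values, so {Category, Stock} → (all attributes) holds and {Category, Stock} is a superkey.

Yes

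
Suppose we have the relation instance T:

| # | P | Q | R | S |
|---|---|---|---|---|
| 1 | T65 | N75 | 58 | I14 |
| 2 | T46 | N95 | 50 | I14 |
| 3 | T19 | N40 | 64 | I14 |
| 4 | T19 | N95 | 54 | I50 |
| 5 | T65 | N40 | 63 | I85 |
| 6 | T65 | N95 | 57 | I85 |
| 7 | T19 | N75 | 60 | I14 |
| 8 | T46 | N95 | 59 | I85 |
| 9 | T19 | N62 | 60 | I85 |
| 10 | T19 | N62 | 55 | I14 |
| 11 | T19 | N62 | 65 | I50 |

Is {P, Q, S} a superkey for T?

All 11 rows have distinct {P, Q, S} values, so {P, Q, S} → (all attributes) holds and {P, Q, S} is a superkey.

Yes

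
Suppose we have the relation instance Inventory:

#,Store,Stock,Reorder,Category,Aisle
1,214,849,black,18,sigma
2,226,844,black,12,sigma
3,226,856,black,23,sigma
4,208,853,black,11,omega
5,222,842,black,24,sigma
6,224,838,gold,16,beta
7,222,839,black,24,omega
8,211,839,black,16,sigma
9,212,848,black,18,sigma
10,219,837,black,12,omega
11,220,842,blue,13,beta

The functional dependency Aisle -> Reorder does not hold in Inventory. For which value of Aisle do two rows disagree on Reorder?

beta

Aisle=sigma: rows 1, 2, 3, 5, 8, 9 → Reorder = black, black, black, black, black, black ✓
Aisle=omega: rows 4, 7, 10 → Reorder = black, black, black ✓
Aisle=beta: rows 6, 11 → Reorder takes values {gold, blue} — violation
The only Aisle value with inconsistent Reorder is Aisle=beta.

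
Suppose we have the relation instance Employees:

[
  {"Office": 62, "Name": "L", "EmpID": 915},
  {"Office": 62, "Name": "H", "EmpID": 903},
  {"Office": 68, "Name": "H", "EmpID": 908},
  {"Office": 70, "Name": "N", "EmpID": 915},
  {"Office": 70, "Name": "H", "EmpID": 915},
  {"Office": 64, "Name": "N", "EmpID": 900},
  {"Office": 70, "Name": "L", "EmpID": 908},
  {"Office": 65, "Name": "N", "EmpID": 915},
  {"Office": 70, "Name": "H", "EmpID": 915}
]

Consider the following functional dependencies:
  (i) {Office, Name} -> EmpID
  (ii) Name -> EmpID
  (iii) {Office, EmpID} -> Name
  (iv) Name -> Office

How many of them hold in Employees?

1

(i) {Office, Name} -> EmpID: every LHS value maps to a single RHS value — holds.
(ii) Name -> EmpID: Name=L: 2 rows → EmpID takes values {915, 908} — violation; Name=H: 4 rows → EmpID takes values {903, 908, 915} — violation; Name=N: 3 rows → EmpID takes values {915, 900} — violation — fails.
(iii) {Office, EmpID} -> Name: (Office=70, EmpID=915): 3 rows → Name takes values {N, H} — violation — fails.
(iv) Name -> Office: Name=L: 2 rows → Office takes values {62, 70} — violation; Name=H: 4 rows → Office takes values {62, 68, 70} — violation; Name=N: 3 rows → Office takes values {70, 64, 65} — violation — fails.
1 of the 4 dependencies holds.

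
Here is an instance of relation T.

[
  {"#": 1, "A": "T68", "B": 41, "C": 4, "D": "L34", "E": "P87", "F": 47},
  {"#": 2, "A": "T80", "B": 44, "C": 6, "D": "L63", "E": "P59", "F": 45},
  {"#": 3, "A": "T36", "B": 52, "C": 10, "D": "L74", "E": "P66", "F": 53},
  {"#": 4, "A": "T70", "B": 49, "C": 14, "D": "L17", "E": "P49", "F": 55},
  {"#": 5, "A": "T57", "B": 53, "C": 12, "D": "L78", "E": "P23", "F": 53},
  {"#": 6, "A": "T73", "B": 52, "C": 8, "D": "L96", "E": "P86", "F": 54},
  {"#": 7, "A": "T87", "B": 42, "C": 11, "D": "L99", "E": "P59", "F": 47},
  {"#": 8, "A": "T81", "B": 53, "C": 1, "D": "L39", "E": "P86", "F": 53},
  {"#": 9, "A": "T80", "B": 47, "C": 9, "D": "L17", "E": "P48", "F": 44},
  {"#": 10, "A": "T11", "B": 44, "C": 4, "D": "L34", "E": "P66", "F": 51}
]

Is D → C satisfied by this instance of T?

No

D=L34: rows 1, 10 → C = 4, 4 ✓
D=L63: row 2 → C = 6 ✓
D=L74: row 3 → C = 10 ✓
D=L17: rows 4, 9 → C takes values {14, 9} — violation
D=L78: row 5 → C = 12 ✓
D=L96: row 6 → C = 8 ✓
D=L99: row 7 → C = 11 ✓
D=L39: row 8 → C = 1 ✓
Two rows agree on D but differ on C, so D → C does not hold.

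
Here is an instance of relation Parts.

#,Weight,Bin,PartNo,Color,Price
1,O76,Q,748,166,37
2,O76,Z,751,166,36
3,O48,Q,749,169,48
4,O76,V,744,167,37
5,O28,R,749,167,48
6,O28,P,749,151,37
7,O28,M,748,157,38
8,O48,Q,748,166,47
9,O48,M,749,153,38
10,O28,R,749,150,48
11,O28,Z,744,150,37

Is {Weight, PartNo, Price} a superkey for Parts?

Rows 5 and 10 have the same {Weight, PartNo, Price} value (Weight=O28, PartNo=749, Price=48) but are distinct tuples, so {Weight, PartNo, Price} does not determine every attribute — not a superkey.

No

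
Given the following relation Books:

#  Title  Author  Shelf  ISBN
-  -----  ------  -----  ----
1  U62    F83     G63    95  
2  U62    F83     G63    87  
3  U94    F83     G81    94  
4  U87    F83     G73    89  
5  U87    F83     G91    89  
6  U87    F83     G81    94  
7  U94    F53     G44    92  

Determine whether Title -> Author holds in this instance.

No

Title=U62: rows 1, 2 → Author = F83, F83 ✓
Title=U94: rows 3, 7 → Author takes values {F83, F53} — violation
Title=U87: rows 4, 5, 6 → Author = F83, F83, F83 ✓
Two rows agree on Title but differ on Author, so Title -> Author does not hold.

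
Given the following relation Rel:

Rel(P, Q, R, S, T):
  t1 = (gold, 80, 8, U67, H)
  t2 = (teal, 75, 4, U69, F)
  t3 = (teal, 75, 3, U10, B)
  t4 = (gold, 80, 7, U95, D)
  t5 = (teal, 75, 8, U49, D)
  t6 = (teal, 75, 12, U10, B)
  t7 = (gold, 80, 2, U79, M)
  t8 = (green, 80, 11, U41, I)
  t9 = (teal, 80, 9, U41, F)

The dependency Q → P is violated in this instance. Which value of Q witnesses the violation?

80

Q=80: rows 1, 4, 7, 8, 9 → P takes values {gold, green, teal} — violation
Q=75: rows 2, 3, 5, 6 → P = teal, teal, teal, teal ✓
The only Q value with inconsistent P is Q=80.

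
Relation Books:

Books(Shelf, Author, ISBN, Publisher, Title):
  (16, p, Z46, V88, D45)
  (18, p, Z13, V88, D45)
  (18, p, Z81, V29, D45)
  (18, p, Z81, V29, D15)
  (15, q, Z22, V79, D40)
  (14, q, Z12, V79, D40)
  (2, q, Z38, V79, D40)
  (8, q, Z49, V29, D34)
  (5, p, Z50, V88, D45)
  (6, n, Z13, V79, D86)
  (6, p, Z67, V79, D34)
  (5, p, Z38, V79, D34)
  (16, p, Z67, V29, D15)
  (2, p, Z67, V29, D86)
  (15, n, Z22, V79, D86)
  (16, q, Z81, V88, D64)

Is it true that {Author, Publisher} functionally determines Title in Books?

(Author=p, Publisher=V88): 3 rows → Title = D45, D45, D45 ✓
(Author=p, Publisher=V29): 4 rows → Title takes values {D45, D15, D86} — violation
(Author=q, Publisher=V79): 3 rows → Title = D40, D40, D40 ✓
(Author=q, Publisher=V29): 1 row → Title = D34 ✓
(Author=n, Publisher=V79): 2 rows → Title = D86, D86 ✓
(Author=p, Publisher=V79): 2 rows → Title = D34, D34 ✓
(Author=q, Publisher=V88): 1 row → Title = D64 ✓
Two rows agree on {Author, Publisher} but differ on Title, so {Author, Publisher} -> Title does not hold.

No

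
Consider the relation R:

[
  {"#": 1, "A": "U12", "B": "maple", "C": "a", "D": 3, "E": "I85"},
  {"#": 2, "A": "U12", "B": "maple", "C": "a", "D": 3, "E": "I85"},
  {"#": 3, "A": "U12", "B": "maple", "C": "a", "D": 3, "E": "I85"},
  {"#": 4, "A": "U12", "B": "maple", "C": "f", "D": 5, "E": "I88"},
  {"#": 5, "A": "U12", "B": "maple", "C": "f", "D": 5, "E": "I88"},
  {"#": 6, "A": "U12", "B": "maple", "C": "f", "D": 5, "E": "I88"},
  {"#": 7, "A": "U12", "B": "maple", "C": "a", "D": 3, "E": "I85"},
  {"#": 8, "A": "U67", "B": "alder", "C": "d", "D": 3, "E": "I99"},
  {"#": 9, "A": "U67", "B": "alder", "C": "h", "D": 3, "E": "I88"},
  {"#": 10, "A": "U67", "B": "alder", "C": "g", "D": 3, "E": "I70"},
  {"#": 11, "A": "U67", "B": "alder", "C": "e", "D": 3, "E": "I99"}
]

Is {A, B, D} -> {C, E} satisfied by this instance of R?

(A=U12, B=maple, D=3): rows 1, 2, 3, 7 → {C,E} = (a, I85), (a, I85), (a, I85), (a, I85) ✓
(A=U12, B=maple, D=5): rows 4, 5, 6 → {C,E} = (f, I88), (f, I88), (f, I88) ✓
(A=U67, B=alder, D=3): rows 8, 9, 10, 11 → {C,E} takes values {(d, I99), (h, I88), (g, I70), (e, I99)} — violation
Two rows agree on {A, B, D} but differ on {C, E}, so {A, B, D} -> {C, E} does not hold.

No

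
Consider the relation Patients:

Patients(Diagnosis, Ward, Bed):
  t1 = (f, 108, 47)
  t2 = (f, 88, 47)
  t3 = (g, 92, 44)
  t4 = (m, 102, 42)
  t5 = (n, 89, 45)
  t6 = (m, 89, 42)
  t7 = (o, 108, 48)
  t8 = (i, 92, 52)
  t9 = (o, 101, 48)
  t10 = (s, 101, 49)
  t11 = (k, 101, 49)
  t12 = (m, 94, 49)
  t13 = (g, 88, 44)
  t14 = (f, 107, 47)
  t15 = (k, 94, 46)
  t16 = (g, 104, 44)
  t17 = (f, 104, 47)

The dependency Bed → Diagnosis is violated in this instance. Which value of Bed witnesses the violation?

49

Bed=47: rows 1, 2, 14, 17 → Diagnosis = f, f, f, f ✓
Bed=44: rows 3, 13, 16 → Diagnosis = g, g, g ✓
Bed=42: rows 4, 6 → Diagnosis = m, m ✓
Bed=45: row 5 → Diagnosis = n ✓
Bed=48: rows 7, 9 → Diagnosis = o, o ✓
Bed=52: row 8 → Diagnosis = i ✓
Bed=49: rows 10, 11, 12 → Diagnosis takes values {s, k, m} — violation
Bed=46: row 15 → Diagnosis = k ✓
The only Bed value with inconsistent Diagnosis is Bed=49.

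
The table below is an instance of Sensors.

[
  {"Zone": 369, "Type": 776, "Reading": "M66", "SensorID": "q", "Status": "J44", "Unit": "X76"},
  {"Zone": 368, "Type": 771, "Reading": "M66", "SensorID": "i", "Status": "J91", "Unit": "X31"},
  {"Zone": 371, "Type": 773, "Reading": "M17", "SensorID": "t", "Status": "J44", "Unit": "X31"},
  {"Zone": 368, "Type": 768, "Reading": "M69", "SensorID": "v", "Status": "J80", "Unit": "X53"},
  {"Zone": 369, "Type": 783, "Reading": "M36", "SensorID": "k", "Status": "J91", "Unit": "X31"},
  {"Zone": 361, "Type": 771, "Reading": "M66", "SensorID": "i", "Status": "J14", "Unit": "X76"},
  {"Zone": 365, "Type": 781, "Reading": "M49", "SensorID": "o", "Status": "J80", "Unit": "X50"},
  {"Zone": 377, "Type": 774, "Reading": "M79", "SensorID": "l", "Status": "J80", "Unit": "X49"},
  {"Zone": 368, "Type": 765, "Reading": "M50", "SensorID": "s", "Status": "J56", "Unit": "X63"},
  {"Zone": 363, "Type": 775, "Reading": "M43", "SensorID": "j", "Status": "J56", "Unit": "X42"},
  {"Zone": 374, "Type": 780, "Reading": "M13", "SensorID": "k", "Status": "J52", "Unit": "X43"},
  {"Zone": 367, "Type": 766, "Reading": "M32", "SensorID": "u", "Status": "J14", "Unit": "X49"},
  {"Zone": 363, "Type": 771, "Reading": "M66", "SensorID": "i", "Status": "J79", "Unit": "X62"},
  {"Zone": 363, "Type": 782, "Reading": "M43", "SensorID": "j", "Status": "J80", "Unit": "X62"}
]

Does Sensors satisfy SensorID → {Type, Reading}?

SensorID=q: 1 row → {Type,Reading} = (776, M66) ✓
SensorID=i: 3 rows → {Type,Reading} = (771, M66), (771, M66), (771, M66) ✓
SensorID=t: 1 row → {Type,Reading} = (773, M17) ✓
SensorID=v: 1 row → {Type,Reading} = (768, M69) ✓
SensorID=k: 2 rows → {Type,Reading} takes values {(783, M36), (780, M13)} — violation
SensorID=o: 1 row → {Type,Reading} = (781, M49) ✓
SensorID=l: 1 row → {Type,Reading} = (774, M79) ✓
SensorID=s: 1 row → {Type,Reading} = (765, M50) ✓
SensorID=j: 2 rows → {Type,Reading} takes values {(775, M43), (782, M43)} — violation
SensorID=u: 1 row → {Type,Reading} = (766, M32) ✓
Two rows agree on SensorID but differ on {Type, Reading}, so SensorID → {Type, Reading} does not hold.

No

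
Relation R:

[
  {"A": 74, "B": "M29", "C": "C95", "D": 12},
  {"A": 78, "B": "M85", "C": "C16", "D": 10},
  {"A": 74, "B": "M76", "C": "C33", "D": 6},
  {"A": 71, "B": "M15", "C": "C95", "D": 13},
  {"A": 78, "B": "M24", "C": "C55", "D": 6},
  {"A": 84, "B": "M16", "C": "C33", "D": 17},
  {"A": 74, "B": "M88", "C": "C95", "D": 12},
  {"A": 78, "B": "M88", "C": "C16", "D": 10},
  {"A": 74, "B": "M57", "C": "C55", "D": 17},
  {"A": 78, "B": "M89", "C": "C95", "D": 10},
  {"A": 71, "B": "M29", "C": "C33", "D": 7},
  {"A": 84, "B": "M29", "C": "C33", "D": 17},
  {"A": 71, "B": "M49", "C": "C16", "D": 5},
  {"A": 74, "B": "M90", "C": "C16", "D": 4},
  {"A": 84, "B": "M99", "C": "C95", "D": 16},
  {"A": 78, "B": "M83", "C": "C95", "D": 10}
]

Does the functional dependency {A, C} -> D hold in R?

Yes

(A=74, C=C95): 2 rows → D = 12, 12 ✓
(A=78, C=C16): 2 rows → D = 10, 10 ✓
(A=74, C=C33): 1 row → D = 6 ✓
(A=71, C=C95): 1 row → D = 13 ✓
(A=78, C=C55): 1 row → D = 6 ✓
(A=84, C=C33): 2 rows → D = 17, 17 ✓
(A=74, C=C55): 1 row → D = 17 ✓
(A=78, C=C95): 2 rows → D = 10, 10 ✓
(A=71, C=C33): 1 row → D = 7 ✓
(A=71, C=C16): 1 row → D = 5 ✓
(A=74, C=C16): 1 row → D = 4 ✓
(A=84, C=C95): 1 row → D = 16 ✓
Every {A, C} value is associated with a single D value, so {A, C} -> D holds.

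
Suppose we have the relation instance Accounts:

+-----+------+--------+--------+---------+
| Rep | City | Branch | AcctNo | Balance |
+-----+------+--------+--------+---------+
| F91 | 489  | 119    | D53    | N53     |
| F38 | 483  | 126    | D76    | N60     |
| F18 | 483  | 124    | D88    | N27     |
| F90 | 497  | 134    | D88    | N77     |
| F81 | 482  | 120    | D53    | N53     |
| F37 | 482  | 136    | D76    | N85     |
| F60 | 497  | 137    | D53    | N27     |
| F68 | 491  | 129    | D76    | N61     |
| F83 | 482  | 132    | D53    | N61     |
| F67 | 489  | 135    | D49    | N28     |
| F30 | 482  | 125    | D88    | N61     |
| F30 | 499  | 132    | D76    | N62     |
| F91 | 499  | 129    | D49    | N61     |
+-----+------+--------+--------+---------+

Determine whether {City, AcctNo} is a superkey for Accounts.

No

Two distinct rows share (City=482, AcctNo=D53), so {City, AcctNo} does not determine every attribute — not a superkey.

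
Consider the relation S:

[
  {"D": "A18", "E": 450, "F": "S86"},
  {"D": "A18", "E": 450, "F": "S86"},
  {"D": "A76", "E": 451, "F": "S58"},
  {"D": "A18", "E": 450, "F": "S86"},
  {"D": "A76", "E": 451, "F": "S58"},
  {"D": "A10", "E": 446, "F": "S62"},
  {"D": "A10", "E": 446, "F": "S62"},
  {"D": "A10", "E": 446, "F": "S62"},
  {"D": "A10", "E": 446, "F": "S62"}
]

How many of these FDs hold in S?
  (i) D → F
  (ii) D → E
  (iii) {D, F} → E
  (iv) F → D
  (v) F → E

5

(i) D → F: every LHS value maps to a single RHS value — holds.
(ii) D → E: every LHS value maps to a single RHS value — holds.
(iii) {D, F} → E: every LHS value maps to a single RHS value — holds.
(iv) F → D: every LHS value maps to a single RHS value — holds.
(v) F → E: every LHS value maps to a single RHS value — holds.
5 of the 5 dependencies hold.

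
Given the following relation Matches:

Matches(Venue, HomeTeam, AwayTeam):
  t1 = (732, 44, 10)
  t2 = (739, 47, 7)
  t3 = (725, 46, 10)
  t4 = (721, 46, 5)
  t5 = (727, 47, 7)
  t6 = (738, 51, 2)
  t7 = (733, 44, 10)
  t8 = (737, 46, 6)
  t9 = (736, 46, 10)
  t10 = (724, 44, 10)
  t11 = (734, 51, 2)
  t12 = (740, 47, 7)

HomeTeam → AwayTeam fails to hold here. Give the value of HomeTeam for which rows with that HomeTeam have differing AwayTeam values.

HomeTeam=44: rows 1, 7, 10 → AwayTeam = 10, 10, 10 ✓
HomeTeam=47: rows 2, 5, 12 → AwayTeam = 7, 7, 7 ✓
HomeTeam=46: rows 3, 4, 8, 9 → AwayTeam takes values {10, 5, 6} — violation
HomeTeam=51: rows 6, 11 → AwayTeam = 2, 2 ✓
The only HomeTeam value with inconsistent AwayTeam is HomeTeam=46.

46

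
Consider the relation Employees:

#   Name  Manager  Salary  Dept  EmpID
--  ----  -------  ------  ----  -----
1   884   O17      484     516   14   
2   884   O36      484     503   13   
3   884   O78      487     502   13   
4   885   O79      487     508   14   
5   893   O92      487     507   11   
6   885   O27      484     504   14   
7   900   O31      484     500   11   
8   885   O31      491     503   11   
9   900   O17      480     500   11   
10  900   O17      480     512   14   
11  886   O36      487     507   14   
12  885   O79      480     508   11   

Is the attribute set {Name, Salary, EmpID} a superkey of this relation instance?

Yes

All 12 rows have distinct {Name, Salary, EmpID} values, so {Name, Salary, EmpID} → (all attributes) holds and {Name, Salary, EmpID} is a superkey.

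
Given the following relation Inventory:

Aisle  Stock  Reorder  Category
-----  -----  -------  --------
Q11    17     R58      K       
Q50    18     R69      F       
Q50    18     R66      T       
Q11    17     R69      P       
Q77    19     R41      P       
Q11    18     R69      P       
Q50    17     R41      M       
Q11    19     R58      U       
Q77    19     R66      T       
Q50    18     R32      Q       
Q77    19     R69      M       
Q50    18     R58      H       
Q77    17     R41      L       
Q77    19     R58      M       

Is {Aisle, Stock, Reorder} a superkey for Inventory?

Yes

All 14 rows have distinct {Aisle, Stock, Reorder} values, so {Aisle, Stock, Reorder} → (all attributes) holds and {Aisle, Stock, Reorder} is a superkey.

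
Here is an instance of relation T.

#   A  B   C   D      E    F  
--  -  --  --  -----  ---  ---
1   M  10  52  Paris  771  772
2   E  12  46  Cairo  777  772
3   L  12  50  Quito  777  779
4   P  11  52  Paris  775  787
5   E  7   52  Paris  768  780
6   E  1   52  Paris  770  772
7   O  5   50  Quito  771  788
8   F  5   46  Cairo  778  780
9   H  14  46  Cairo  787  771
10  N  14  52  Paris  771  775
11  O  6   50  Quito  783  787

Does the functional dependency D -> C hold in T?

Yes

D=Paris: rows 1, 4, 5, 6, 10 → C = 52, 52, 52, 52, 52 ✓
D=Cairo: rows 2, 8, 9 → C = 46, 46, 46 ✓
D=Quito: rows 3, 7, 11 → C = 50, 50, 50 ✓
Every D value is associated with a single C value, so D -> C holds.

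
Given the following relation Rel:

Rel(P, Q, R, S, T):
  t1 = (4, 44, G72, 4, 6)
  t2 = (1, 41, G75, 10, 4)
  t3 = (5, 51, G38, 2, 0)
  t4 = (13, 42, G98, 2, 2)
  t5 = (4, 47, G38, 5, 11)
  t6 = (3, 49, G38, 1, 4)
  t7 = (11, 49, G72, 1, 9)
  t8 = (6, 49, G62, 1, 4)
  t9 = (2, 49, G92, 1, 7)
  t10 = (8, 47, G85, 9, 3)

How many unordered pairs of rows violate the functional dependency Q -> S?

1

Q=47: violating pairs (5,10) — 1 pair.
Q=49: all 4 rows agree on S — 0 pairs.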